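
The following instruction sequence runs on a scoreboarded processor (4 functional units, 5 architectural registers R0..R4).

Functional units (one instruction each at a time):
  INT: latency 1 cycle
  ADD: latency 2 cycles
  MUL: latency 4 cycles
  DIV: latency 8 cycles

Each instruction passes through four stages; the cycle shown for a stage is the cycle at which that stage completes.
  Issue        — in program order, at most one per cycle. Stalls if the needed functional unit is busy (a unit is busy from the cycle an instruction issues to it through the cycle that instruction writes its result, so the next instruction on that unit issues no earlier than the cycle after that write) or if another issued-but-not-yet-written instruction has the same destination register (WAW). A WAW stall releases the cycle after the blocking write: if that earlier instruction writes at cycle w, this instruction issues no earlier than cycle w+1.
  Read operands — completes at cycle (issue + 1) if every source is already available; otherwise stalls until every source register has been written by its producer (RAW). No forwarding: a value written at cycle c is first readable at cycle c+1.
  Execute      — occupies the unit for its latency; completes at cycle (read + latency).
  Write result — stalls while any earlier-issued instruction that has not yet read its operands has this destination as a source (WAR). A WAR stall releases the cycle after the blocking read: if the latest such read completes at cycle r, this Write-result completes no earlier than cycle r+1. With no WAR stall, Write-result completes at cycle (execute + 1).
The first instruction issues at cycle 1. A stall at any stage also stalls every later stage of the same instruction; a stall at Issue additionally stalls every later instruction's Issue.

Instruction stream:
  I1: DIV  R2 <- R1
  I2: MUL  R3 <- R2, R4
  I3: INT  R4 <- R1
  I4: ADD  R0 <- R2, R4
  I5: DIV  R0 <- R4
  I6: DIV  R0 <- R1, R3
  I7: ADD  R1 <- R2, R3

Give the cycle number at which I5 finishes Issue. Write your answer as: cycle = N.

cycle = 18

c1: I1 issues→DIV
c2: I1 reads, I2 issues→MUL
c3: I3 issues→INT
c4: I3 reads, I4 issues→ADD
c5: I3 exec-done
c10: I1 exec-done
c11: I1 writes R2
c12: I2 reads
c13: I3 writes R4
c14: I4 reads
c16: I2 exec-done, I4 exec-done
c17: I2 writes R3, I4 writes R0
c18: I5 issues→DIV
c19: I5 reads
c27: I5 exec-done
c28: I5 writes R0
c29: I6 issues→DIV
c30: I6 reads, I7 issues→ADD
c31: I7 reads
c33: I7 exec-done
c34: I7 writes R1
c38: I6 exec-done
c39: I6 writes R0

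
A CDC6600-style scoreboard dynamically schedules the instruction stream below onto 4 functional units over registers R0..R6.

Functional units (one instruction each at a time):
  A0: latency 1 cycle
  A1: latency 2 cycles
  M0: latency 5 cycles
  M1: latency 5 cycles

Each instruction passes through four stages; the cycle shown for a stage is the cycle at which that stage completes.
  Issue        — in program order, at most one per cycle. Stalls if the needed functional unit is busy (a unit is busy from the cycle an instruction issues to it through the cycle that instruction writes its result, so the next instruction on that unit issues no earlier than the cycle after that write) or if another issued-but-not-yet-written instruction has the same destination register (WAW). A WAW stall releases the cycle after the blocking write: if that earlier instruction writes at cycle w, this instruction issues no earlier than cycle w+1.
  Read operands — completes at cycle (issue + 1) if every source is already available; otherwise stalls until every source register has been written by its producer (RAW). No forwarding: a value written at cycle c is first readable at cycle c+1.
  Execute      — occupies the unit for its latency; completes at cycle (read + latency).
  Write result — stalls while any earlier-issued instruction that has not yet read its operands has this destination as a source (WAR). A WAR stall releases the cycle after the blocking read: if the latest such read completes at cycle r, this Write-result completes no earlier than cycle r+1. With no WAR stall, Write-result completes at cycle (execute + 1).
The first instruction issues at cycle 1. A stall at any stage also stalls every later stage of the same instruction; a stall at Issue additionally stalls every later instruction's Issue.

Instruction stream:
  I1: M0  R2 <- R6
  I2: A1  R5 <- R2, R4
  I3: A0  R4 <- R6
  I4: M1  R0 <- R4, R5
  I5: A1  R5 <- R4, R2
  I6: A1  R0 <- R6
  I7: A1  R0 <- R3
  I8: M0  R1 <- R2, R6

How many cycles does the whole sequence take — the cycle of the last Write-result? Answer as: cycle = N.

cycle = 33

[1] I1 dispatched to M0
[2] I1 operands ready; I2 dispatched to A1
[3] I3 dispatched to A0
[4] I3 operands ready; I4 dispatched to M1
[5] I3 complete
[7] I1 complete
[8] R2←I1
[9] I2 operands ready
[10] R4←I3
[11] I2 complete
[12] R5←I2
[13] I4 operands ready; I5 dispatched to A1
[14] I5 operands ready
[16] I5 complete
[17] R5←I5
[18] I4 complete
[19] R0←I4
[20] I6 dispatched to A1
[21] I6 operands ready
[23] I6 complete
[24] R0←I6
[25] I7 dispatched to A1
[26] I7 operands ready; I8 dispatched to M0
[27] I8 operands ready
[28] I7 complete
[29] R0←I7
[32] I8 complete
[33] R1←I8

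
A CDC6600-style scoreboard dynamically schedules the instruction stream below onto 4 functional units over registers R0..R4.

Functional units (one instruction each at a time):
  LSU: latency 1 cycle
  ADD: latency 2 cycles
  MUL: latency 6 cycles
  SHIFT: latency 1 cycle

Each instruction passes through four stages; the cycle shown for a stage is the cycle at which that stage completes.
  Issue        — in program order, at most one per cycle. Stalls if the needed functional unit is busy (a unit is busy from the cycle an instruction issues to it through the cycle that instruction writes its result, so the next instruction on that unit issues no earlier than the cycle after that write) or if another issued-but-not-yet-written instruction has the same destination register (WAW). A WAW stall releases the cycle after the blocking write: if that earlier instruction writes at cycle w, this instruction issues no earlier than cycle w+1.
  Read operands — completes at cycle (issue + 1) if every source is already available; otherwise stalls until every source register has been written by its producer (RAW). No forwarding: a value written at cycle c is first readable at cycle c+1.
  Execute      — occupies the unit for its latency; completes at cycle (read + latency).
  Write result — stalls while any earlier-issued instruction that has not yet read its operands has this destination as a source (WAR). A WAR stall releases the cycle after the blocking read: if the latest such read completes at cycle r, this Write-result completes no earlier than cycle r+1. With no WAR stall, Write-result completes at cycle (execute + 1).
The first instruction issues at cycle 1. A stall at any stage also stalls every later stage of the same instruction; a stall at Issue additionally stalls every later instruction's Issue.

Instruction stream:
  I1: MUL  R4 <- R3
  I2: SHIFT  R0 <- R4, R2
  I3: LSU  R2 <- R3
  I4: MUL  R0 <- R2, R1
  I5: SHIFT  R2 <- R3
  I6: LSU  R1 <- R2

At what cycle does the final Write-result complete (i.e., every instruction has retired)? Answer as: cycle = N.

[1] I1 issues→MUL
[2] I1 reads | I2 issues→SHIFT
[3] I3 issues→LSU
[4] I3 reads
[5] I3 exec-done
[8] I1 exec-done
[9] I1 writes R4
[10] I2 reads
[11] I2 exec-done | I3 writes R2
[12] I2 writes R0
[13] I4 issues→MUL
[14] I4 reads | I5 issues→SHIFT
[15] I5 reads | I6 issues→LSU
[16] I5 exec-done
[17] I5 writes R2
[18] I6 reads
[19] I6 exec-done
[20] I4 exec-done | I6 writes R1
[21] I4 writes R0

cycle = 21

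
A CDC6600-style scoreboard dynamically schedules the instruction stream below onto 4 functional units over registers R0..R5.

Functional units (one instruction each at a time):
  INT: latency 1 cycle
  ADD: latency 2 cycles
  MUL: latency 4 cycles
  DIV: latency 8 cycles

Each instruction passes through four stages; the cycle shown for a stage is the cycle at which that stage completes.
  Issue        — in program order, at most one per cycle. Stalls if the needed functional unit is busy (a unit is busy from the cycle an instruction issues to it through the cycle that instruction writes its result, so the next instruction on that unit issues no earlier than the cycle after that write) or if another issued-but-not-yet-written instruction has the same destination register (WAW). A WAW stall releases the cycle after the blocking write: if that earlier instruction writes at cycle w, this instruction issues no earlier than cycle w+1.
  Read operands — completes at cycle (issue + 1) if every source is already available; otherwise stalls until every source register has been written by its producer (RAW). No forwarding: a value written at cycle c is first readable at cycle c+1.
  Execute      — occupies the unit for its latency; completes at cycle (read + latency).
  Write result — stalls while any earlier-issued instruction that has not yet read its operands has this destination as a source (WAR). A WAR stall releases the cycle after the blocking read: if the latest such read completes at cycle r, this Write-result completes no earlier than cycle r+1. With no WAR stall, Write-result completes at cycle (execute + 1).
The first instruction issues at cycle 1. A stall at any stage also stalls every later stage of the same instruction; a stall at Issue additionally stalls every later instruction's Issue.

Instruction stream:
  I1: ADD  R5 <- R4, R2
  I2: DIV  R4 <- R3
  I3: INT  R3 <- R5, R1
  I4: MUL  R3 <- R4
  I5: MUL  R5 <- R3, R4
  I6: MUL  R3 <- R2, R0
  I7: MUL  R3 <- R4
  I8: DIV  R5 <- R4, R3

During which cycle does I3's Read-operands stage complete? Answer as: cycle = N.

cycle = 6

cycle 1: issue I1 (ADD)
cycle 2: I1 read-ops, issue I2 (DIV)
cycle 3: I2 read-ops, issue I3 (INT)
cycle 4: I1 finished on ADD
cycle 5: I1→R5
cycle 6: I3 read-ops
cycle 7: I3 finished on INT
cycle 8: I3→R3
cycle 9: issue I4 (MUL)
cycle 11: I2 finished on DIV
cycle 12: I2→R4
cycle 13: I4 read-ops
cycle 17: I4 finished on MUL
cycle 18: I4→R3
cycle 19: issue I5 (MUL)
cycle 20: I5 read-ops
cycle 24: I5 finished on MUL
cycle 25: I5→R5
cycle 26: issue I6 (MUL)
cycle 27: I6 read-ops
cycle 31: I6 finished on MUL
cycle 32: I6→R3
cycle 33: issue I7 (MUL)
cycle 34: I7 read-ops, issue I8 (DIV)
cycle 38: I7 finished on MUL
cycle 39: I7→R3
cycle 40: I8 read-ops
cycle 48: I8 finished on DIV
cycle 49: I8→R5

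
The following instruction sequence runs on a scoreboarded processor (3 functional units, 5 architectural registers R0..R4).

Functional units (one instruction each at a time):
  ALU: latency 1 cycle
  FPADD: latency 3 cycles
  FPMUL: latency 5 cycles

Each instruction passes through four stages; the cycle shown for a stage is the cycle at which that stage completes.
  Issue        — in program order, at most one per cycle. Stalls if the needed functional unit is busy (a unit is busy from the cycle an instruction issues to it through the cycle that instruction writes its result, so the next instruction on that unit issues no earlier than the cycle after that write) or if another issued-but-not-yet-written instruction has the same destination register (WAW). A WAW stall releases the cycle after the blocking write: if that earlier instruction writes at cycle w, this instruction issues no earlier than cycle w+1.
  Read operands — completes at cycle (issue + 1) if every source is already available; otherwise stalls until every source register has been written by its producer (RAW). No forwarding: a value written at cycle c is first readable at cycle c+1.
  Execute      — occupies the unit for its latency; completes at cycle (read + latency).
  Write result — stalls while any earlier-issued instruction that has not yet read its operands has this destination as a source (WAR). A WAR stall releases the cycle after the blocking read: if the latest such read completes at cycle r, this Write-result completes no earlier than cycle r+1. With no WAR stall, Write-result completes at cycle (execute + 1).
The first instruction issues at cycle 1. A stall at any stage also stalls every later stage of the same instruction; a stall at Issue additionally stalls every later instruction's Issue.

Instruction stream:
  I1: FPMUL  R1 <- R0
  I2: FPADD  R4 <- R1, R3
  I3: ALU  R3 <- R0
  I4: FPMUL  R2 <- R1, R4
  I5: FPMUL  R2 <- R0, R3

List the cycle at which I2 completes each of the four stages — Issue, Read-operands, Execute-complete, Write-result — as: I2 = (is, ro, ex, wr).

I1: IS=1 RO=2 EX=7 WR=8
I2: IS=2 RO=9 EX=12 WR=13  [RAW R1: wait I1 write@8]
I3: IS=3 RO=4 EX=5 WR=10  [WAR R3: wait I2 read@9]
I4: IS=9 RO=14 EX=19 WR=20  [struct: FPMUL busy until I1 writes@8; RAW R4: wait I2 write@13]
I5: IS=21 RO=22 EX=27 WR=28  [struct: FPMUL busy until I4 writes@20]

I2 = (2, 9, 12, 13)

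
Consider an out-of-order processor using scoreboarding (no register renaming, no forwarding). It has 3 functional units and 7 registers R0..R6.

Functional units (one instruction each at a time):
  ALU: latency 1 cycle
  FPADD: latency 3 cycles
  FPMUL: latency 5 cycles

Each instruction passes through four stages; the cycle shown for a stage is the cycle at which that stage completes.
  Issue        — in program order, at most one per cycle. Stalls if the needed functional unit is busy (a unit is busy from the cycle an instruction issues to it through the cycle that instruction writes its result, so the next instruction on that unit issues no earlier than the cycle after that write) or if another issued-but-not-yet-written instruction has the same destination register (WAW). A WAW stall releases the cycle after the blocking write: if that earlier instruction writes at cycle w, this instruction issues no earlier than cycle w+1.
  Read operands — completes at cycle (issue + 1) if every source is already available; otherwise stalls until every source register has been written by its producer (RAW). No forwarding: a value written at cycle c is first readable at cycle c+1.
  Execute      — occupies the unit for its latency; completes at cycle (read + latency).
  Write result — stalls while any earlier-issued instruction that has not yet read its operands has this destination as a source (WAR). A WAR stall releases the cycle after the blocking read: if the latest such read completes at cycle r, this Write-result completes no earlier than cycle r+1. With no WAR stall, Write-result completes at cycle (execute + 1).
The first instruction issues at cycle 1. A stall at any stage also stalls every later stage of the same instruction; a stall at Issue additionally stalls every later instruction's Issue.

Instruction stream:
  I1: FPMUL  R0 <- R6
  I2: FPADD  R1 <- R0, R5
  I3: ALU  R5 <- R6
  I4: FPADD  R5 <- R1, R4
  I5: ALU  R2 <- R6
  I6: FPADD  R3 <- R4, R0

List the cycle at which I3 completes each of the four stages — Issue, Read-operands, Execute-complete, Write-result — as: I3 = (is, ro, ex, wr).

[1] I1→FPMUL
[2] I1 RO; I2→FPADD
[3] I3→ALU
[4] I3 RO
[5] I3 EX
[7] I1 EX
[8] I1 WR R0
[9] I2 RO
[10] I3 WR R5
[12] I2 EX
[13] I2 WR R1
[14] I4→FPADD
[15] I4 RO; I5→ALU
[16] I5 RO
[17] I5 EX
[18] I4 EX; I5 WR R2
[19] I4 WR R5
[20] I6→FPADD
[21] I6 RO
[24] I6 EX
[25] I6 WR R3

I3 = (3, 4, 5, 10)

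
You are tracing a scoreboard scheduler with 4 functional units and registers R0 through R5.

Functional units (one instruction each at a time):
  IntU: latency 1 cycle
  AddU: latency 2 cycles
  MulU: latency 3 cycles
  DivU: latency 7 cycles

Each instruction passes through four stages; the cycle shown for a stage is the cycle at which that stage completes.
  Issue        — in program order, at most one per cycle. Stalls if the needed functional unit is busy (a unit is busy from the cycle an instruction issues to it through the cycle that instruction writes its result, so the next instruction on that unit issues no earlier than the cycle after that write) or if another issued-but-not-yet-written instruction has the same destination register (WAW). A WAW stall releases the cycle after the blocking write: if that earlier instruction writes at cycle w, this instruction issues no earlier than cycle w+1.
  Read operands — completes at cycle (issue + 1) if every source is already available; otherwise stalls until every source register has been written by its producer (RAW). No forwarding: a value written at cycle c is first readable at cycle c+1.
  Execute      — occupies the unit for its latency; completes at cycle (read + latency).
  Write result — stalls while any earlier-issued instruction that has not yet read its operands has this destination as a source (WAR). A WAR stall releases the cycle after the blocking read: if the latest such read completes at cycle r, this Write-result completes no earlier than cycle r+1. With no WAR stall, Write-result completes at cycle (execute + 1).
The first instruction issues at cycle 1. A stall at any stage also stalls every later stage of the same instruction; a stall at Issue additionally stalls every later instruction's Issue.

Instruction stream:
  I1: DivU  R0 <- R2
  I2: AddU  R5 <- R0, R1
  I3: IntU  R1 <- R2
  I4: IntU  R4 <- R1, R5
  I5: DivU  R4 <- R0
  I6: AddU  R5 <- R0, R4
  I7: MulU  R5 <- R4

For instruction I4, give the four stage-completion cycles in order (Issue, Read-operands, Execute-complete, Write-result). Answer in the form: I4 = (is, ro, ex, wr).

[1] I1→DivU
[2] I1 RO; I2→AddU
[3] I3→IntU
[4] I3 RO
[5] I3 EX
[9] I1 EX
[10] I1 WR R0
[11] I2 RO
[12] I3 WR R1
[13] I2 EX; I4→IntU
[14] I2 WR R5
[15] I4 RO
[16] I4 EX
[17] I4 WR R4
[18] I5→DivU
[19] I5 RO; I6→AddU
[26] I5 EX
[27] I5 WR R4
[28] I6 RO
[30] I6 EX
[31] I6 WR R5
[32] I7→MulU
[33] I7 RO
[36] I7 EX
[37] I7 WR R5

I4 = (13, 15, 16, 17)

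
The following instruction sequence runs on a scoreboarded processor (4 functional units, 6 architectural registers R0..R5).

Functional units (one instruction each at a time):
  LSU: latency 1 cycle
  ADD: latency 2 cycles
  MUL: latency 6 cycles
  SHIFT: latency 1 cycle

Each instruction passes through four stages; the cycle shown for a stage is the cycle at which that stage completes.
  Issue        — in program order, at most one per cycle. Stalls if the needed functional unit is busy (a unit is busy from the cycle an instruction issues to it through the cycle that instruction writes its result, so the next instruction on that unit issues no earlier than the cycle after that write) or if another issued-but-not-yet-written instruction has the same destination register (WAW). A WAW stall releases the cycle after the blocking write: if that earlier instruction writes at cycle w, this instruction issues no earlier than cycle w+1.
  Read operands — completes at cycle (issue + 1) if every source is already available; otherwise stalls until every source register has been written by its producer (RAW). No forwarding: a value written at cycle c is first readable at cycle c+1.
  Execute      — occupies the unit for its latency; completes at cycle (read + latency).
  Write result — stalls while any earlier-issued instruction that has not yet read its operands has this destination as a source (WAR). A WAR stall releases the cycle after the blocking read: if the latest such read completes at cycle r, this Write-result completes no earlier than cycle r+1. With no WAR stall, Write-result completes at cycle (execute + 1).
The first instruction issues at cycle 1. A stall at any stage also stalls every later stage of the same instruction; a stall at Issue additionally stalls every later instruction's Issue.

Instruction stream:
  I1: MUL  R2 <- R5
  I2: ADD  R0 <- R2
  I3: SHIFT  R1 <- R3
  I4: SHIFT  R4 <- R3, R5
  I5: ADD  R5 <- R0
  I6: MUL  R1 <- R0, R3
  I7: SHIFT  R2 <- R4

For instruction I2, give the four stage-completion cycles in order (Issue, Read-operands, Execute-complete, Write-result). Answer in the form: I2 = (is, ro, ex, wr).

c1: I1 dispatched to MUL
c2: I1 operands ready · I2 dispatched to ADD
c3: I3 dispatched to SHIFT
c4: I3 operands ready
c5: I3 complete
c6: R1←I3
c7: I4 dispatched to SHIFT
c8: I1 complete · I4 operands ready
c9: R2←I1 · I4 complete
c10: I2 operands ready · R4←I4
c12: I2 complete
c13: R0←I2
c14: I5 dispatched to ADD
c15: I5 operands ready · I6 dispatched to MUL
c16: I6 operands ready · I7 dispatched to SHIFT
c17: I5 complete · I7 operands ready
c18: R5←I5 · I7 complete
c19: R2←I7
c22: I6 complete
c23: R1←I6

I2 = (2, 10, 12, 13)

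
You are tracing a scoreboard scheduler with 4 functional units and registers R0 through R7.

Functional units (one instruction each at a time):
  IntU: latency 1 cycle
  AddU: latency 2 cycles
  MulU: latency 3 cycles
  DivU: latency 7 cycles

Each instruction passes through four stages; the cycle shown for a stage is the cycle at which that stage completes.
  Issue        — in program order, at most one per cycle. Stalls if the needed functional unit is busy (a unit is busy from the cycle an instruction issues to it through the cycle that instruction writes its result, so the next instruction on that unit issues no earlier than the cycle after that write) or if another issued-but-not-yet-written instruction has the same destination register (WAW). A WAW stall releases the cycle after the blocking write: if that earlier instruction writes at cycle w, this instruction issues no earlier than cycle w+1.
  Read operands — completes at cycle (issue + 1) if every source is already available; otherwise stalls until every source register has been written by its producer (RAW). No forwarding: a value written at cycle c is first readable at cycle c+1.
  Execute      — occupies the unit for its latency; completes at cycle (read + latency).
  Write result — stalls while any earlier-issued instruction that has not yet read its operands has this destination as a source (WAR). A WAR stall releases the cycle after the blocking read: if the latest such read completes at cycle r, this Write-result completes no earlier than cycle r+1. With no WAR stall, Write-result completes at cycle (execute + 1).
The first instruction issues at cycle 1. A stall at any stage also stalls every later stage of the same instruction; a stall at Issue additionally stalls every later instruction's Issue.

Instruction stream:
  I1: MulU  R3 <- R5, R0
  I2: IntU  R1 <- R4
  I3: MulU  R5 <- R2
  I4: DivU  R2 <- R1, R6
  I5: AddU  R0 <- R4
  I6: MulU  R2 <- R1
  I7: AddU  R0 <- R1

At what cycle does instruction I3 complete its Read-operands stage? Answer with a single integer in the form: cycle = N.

cycle = 8

cycle 1: issue I1 (MulU)
cycle 2: I1 read-ops; issue I2 (IntU)
cycle 3: I2 read-ops
cycle 4: I2 finished on IntU
cycle 5: I1 finished on MulU; I2→R1
cycle 6: I1→R3
cycle 7: issue I3 (MulU)
cycle 8: I3 read-ops; issue I4 (DivU)
cycle 9: I4 read-ops; issue I5 (AddU)
cycle 10: I5 read-ops
cycle 11: I3 finished on MulU
cycle 12: I3→R5; I5 finished on AddU
cycle 13: I5→R0
cycle 16: I4 finished on DivU
cycle 17: I4→R2
cycle 18: issue I6 (MulU)
cycle 19: I6 read-ops; issue I7 (AddU)
cycle 20: I7 read-ops
cycle 22: I6 finished on MulU; I7 finished on AddU
cycle 23: I6→R2; I7→R0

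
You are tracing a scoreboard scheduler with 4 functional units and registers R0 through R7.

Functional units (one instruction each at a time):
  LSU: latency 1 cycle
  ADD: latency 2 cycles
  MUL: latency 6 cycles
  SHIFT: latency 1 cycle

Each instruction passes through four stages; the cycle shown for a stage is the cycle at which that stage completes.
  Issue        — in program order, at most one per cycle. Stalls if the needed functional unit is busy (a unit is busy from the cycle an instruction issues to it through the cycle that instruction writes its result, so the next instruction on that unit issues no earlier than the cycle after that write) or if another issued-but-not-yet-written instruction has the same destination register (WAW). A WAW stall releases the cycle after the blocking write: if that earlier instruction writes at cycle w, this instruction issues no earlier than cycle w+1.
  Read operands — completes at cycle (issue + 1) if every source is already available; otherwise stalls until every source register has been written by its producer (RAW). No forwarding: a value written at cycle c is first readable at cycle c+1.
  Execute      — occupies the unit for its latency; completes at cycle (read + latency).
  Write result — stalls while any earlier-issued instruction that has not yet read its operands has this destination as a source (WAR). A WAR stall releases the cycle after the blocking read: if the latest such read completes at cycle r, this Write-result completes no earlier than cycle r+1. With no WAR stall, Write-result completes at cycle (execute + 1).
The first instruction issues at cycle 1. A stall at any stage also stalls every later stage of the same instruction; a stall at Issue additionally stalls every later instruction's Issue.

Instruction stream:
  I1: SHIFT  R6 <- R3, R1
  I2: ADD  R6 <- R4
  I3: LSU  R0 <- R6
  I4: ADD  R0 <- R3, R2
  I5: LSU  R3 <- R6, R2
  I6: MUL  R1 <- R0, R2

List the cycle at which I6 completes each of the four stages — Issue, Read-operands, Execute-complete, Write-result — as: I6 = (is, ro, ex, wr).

[I1] 1/2/3/4
[I2] 5/6/8/9  (WAW R6: wait I1 write@4)
[I3] 6/10/11/12  (RAW R6: wait I2 write@9)
[I4] 13/14/16/17  (WAW R0: wait I3 write@12)
[I5] 14/15/16/17
[I6] 15/18/24/25  (RAW R0: wait I4 write@17)

I6 = (15, 18, 24, 25)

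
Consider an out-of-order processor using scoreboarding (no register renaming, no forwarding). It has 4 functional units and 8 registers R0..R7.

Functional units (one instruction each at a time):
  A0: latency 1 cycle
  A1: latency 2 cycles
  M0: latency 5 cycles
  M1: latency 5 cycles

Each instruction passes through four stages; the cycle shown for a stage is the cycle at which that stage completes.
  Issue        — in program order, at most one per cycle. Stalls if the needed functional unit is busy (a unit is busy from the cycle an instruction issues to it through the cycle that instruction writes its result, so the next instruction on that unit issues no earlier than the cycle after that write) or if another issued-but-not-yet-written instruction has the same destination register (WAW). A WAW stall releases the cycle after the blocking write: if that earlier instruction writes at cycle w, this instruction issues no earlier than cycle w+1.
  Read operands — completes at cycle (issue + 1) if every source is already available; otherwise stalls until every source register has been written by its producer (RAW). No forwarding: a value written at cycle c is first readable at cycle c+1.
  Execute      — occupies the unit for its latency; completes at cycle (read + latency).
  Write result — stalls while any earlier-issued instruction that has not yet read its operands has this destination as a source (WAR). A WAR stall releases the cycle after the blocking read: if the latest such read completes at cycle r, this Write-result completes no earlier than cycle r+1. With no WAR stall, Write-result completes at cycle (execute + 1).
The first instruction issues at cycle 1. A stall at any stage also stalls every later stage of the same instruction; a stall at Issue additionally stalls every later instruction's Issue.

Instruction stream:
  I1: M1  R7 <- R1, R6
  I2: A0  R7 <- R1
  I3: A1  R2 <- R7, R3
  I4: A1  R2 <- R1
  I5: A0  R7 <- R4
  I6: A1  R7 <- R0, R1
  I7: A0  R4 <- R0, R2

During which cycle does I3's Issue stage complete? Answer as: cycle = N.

cycle = 10

I1 -> (1, 2, 7, 8)
I2 -> (9, 10, 11, 12)  // WAW R7: wait I1 write@8
I3 -> (10, 13, 15, 16)  // RAW R7: wait I2 write@12
I4 -> (17, 18, 20, 21)  // struct: A1 busy until I3 writes@16
I5 -> (18, 19, 20, 21)
I6 -> (22, 23, 25, 26)  // WAW R7: wait I5 write@21
I7 -> (23, 24, 25, 26)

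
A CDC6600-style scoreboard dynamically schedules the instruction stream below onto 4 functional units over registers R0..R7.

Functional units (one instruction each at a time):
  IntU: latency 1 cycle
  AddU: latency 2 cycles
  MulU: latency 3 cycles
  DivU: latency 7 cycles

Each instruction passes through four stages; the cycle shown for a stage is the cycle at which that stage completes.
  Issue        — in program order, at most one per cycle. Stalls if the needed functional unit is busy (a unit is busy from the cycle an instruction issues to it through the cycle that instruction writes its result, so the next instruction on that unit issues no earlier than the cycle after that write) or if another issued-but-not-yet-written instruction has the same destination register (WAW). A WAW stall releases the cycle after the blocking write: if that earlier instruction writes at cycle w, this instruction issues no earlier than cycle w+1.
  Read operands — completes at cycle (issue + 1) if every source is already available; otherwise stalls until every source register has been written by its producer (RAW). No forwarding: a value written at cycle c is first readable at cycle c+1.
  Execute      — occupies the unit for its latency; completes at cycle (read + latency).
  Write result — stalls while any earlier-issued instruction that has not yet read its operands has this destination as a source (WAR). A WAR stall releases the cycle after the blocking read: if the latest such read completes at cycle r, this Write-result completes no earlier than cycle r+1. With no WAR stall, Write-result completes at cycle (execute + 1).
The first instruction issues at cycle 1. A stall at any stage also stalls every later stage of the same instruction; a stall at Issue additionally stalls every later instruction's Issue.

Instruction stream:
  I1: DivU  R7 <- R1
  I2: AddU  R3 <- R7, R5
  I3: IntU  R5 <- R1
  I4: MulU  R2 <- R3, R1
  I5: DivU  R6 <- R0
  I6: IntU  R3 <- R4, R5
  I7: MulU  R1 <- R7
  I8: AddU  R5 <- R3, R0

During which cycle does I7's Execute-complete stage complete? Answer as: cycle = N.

cycle = 24

1) issue 1, read 2, done 9, write 10
2) issue 2, read 11, done 13, write 14  <RAW R7: wait I1 write@10>
3) issue 3, read 4, done 5, write 12  <WAR R5: wait I2 read@11>
4) issue 4, read 15, done 18, write 19  <RAW R3: wait I2 write@14>
5) issue 11, read 12, done 19, write 20  <struct: DivU busy until I1 writes@10>
6) issue 15, read 16, done 17, write 18  <WAW R3: wait I2 write@14>
7) issue 20, read 21, done 24, write 25  <struct: MulU busy until I4 writes@19>
8) issue 21, read 22, done 24, write 25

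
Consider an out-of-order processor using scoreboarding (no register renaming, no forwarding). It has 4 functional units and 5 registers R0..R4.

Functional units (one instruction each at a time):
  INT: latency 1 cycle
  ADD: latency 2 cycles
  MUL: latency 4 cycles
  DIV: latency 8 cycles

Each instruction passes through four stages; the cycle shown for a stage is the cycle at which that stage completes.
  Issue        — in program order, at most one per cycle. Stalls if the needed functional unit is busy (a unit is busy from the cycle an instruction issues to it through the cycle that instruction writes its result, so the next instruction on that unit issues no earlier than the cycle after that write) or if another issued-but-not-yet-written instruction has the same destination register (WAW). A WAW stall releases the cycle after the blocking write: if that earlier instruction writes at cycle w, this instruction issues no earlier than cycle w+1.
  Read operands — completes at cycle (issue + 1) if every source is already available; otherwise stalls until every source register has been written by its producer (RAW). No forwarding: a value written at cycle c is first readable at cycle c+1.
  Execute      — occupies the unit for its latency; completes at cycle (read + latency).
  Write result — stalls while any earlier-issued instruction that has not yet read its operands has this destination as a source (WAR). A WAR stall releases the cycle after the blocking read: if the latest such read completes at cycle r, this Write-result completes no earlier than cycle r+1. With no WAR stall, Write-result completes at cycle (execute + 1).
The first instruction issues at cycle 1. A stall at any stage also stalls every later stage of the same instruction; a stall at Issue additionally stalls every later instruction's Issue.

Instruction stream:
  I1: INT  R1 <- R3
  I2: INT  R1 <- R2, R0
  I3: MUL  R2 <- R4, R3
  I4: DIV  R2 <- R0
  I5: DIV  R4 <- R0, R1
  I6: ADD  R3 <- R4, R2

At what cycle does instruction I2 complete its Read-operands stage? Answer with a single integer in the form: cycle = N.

cycle = 6

t=1  I1→INT
t=2  I1 RO
t=3  I1 EX
t=4  I1 WR R1
t=5  I2→INT
t=6  I2 RO, I3→MUL
t=7  I2 EX, I3 RO
t=8  I2 WR R1
t=11  I3 EX
t=12  I3 WR R2
t=13  I4→DIV
t=14  I4 RO
t=22  I4 EX
t=23  I4 WR R2
t=24  I5→DIV
t=25  I5 RO, I6→ADD
t=33  I5 EX
t=34  I5 WR R4
t=35  I6 RO
t=37  I6 EX
t=38  I6 WR R3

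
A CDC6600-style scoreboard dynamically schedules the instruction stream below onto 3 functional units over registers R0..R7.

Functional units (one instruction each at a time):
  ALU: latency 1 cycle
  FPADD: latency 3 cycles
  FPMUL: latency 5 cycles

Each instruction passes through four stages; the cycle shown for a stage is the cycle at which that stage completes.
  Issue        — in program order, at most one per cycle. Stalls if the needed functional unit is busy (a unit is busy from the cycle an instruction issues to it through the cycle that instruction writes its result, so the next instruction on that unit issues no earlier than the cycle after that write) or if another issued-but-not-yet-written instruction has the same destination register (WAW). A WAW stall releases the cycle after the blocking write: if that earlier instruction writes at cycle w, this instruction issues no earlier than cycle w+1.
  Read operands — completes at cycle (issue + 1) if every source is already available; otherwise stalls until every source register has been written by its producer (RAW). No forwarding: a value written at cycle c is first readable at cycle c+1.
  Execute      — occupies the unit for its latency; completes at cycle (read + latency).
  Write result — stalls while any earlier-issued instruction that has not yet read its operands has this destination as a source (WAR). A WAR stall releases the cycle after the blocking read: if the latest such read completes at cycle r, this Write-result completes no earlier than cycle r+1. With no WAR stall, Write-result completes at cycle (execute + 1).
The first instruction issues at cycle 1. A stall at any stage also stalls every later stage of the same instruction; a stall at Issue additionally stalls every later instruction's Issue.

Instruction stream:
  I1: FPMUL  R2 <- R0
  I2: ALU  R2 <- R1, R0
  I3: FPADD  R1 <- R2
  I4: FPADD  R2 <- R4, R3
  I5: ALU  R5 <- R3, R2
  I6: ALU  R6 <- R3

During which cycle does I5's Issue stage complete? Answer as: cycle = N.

[I1] 1/2/7/8
[I2] 9/10/11/12  (WAW R2: wait I1 write@8)
[I3] 10/13/16/17  (RAW R2: wait I2 write@12)
[I4] 18/19/22/23  (struct: FPADD busy until I3 writes@17)
[I5] 19/24/25/26  (RAW R2: wait I4 write@23)
[I6] 27/28/29/30  (struct: ALU busy until I5 writes@26)

cycle = 19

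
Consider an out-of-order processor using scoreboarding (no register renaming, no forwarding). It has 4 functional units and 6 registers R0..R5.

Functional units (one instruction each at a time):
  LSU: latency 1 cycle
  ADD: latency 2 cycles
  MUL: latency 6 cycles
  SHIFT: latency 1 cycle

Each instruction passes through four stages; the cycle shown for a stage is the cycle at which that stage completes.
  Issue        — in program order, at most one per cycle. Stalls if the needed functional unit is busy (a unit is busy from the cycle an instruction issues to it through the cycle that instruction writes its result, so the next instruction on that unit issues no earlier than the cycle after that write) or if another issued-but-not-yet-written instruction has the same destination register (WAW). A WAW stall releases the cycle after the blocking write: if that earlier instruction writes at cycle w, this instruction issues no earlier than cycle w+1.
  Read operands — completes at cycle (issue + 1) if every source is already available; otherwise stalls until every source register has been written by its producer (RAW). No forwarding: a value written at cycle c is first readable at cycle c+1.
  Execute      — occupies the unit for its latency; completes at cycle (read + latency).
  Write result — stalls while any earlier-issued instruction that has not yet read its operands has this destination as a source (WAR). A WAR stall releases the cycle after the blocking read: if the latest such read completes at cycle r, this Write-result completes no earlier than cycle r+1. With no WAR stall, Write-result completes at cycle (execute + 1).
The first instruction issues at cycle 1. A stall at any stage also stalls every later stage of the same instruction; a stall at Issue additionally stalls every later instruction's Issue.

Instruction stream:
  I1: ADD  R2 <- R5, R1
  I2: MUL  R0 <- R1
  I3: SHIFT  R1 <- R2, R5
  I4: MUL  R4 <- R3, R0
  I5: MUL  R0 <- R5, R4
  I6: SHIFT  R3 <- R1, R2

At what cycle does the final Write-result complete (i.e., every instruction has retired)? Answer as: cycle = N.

cycle = 28

t=1  I1→ADD
t=2  I1 RO | I2→MUL
t=3  I2 RO | I3→SHIFT
t=4  I1 EX
t=5  I1 WR R2
t=6  I3 RO
t=7  I3 EX
t=8  I3 WR R1
t=9  I2 EX
t=10  I2 WR R0
t=11  I4→MUL
t=12  I4 RO
t=18  I4 EX
t=19  I4 WR R4
t=20  I5→MUL
t=21  I5 RO | I6→SHIFT
t=22  I6 RO
t=23  I6 EX
t=24  I6 WR R3
t=27  I5 EX
t=28  I5 WR R0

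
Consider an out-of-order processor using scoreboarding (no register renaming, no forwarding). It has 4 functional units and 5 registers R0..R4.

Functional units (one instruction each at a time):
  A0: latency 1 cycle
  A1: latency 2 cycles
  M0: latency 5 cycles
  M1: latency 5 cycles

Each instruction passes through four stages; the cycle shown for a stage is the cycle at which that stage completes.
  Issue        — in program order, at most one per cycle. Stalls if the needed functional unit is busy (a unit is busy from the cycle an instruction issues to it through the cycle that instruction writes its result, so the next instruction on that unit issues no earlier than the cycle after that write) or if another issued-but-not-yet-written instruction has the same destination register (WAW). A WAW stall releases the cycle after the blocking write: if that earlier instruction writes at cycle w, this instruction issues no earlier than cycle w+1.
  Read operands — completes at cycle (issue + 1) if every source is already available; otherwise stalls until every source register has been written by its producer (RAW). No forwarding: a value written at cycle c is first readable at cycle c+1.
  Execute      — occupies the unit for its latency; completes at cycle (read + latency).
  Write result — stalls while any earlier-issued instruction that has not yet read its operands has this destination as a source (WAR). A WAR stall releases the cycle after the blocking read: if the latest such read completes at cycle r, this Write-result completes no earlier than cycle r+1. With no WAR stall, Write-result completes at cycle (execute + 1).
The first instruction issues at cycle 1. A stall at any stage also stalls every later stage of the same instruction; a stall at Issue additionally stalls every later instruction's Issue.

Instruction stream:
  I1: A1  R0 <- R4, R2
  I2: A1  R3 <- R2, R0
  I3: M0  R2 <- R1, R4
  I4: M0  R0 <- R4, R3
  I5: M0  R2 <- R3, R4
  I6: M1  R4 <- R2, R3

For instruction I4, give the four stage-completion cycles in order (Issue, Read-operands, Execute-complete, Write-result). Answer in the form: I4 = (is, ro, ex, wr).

I4 = (15, 16, 21, 22)

t=1  I1→A1
t=2  I1 RO
t=4  I1 EX
t=5  I1 WR R0
t=6  I2→A1
t=7  I2 RO | I3→M0
t=8  I3 RO
t=9  I2 EX
t=10  I2 WR R3
t=13  I3 EX
t=14  I3 WR R2
t=15  I4→M0
t=16  I4 RO
t=21  I4 EX
t=22  I4 WR R0
t=23  I5→M0
t=24  I5 RO | I6→M1
t=29  I5 EX
t=30  I5 WR R2
t=31  I6 RO
t=36  I6 EX
t=37  I6 WR R4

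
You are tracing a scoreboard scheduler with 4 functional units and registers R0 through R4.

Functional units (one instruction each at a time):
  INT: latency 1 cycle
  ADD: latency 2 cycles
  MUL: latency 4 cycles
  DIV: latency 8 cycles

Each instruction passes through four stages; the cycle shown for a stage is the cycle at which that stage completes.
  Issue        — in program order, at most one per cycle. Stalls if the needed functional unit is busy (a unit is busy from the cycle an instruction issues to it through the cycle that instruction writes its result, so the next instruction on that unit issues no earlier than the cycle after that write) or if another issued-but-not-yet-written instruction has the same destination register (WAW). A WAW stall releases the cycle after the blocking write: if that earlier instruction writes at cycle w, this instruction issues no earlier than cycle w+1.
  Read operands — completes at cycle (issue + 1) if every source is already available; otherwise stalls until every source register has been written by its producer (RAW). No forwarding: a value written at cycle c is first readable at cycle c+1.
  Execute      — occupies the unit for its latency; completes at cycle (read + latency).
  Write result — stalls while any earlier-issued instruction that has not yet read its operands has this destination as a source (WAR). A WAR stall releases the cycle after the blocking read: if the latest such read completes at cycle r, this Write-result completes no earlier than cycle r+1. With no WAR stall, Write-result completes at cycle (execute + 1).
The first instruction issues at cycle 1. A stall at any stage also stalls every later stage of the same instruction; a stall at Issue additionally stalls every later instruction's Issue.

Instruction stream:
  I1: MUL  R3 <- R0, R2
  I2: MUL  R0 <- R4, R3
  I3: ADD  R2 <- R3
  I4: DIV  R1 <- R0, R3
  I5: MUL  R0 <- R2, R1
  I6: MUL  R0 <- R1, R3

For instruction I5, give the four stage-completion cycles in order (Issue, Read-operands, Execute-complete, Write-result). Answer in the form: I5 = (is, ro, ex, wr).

I5 = (15, 25, 29, 30)

[1] I1 issues→MUL
[2] I1 reads
[6] I1 exec-done
[7] I1 writes R3
[8] I2 issues→MUL
[9] I2 reads | I3 issues→ADD
[10] I3 reads | I4 issues→DIV
[12] I3 exec-done
[13] I2 exec-done | I3 writes R2
[14] I2 writes R0
[15] I4 reads | I5 issues→MUL
[23] I4 exec-done
[24] I4 writes R1
[25] I5 reads
[29] I5 exec-done
[30] I5 writes R0
[31] I6 issues→MUL
[32] I6 reads
[36] I6 exec-done
[37] I6 writes R0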